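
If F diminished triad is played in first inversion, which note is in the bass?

A♭

F diminished triad in root position is F–A♭–C♭.
First inversion places the third in the bass, which is A♭.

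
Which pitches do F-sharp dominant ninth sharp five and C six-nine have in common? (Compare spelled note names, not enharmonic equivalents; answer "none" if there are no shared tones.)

F-sharp dominant ninth sharp five = F#, A#, C##, E, G#.
C six-nine = C, E, G, A, D.
Shared: E.

E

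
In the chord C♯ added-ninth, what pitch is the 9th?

D#

Root of C♯ added-ninth = C#. The 9th is a major 9th: C# up a major 9th → D#.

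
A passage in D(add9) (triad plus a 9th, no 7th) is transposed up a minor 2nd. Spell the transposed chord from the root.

Eb G Bb F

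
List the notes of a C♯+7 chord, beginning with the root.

C#, E#, G##, B

C♯+7: augmented seventh on C#.
- root: C#
- major 3rd: E#
- augmented 5th: G##
- minor 7th: B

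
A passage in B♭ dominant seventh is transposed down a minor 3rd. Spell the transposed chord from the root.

Bb down a minor 3rd → G. New chord: G dominant seventh.
Root: G
Major 3rd (3rd): B
Perfect 5th (5th): D
Minor 7th (7th): F

G, B, D, F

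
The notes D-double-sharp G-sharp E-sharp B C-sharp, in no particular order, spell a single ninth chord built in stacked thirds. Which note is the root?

Stacking in thirds gives C-sharp – E-sharp – G-sharp – B – D-double-sharp, so C-sharp is the root — C-sharp dominant seventh sharp nine.

C-sharp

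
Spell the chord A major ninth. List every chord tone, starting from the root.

A – C-sharp – E – G-sharp – B

A major ninth: major ninth on A.
- root: A
- major 3rd: C-sharp
- perfect 5th: E
- major 7th: G-sharp
- major 9th: B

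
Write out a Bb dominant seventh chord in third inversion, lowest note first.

In root position, Bb dominant seventh is B-flat–D–F–A-flat.
Third inversion puts the seventh (A-flat) in the bass.

A-flat B-flat D F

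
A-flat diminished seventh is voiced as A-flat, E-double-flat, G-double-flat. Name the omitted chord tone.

C-flat

A-flat diminished seventh = A-flat, C-flat, E-double-flat, G-double-flat. The voicing lacks the 3rd (minor 3rd), C-flat.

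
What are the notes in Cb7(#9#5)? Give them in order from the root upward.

Cb7(#9#5): dominant seventh sharp nine sharp five on Cb.
- root: Cb
- major 3rd: Eb
- augmented 5th: G
- minor 7th: Bbb
- augmented 9th: D

Cb, Eb, G, Bbb, D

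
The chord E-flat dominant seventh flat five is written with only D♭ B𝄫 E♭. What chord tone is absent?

E-flat dominant seventh flat five = E♭, G, B𝄫, D♭. The voicing lacks the 3rd (major 3rd), G.

G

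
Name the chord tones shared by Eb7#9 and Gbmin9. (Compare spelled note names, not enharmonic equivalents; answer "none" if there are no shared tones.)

D♭

Eb7#9 = E♭, G, B♭, D♭, F♯.
Gbmin9 = G♭, B𝄫, D♭, F♭, A♭.
Shared: D♭.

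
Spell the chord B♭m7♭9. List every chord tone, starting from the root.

Root Bb, quality minor seventh flat nine:
- root: Bb
- minor 3rd: Db
- perfect 5th: F
- minor 7th: Ab
- minor 9th: Cb

Bb, Db, F, Ab, Cb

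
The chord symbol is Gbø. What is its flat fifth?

Gbø is built on Gb; its 5th is a diminished 5th above the root.
A fifth above G uses the letter D, and the diminished 5th above Gb is Dbb.

Dbb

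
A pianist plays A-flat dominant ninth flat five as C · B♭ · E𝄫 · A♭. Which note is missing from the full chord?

The full A-flat dominant ninth flat five chord is A♭, C, E𝄫, G♭, B♭.
Comparing with the voicing, the minor 7th (7th) — G♭ — is absent.

G♭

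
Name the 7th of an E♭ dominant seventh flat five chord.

Db

Root of E♭ dominant seventh flat five = Eb. The 7th is a minor 7th: Eb up a minor 7th → Db.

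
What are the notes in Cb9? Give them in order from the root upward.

Cb9 is a dominant ninth built on Cb.
root → Cb
3rd (major 3rd) → Eb
5th (perfect 5th) → Gb
7th (minor 7th) → Bbb
9th (major 9th) → Db

Cb – Eb – Gb – Bbb – Db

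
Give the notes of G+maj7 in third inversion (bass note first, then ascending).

G+maj7 = G–B–D#–F#; third inversion → seventh (F#) lowest.

F#  G  B  D#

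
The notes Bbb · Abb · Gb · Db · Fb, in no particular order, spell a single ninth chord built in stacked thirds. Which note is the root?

Stacking in thirds gives Gb – Bbb – Db – Fb – Abb, so Gb is the root — Gb minor seventh flat nine.

Gb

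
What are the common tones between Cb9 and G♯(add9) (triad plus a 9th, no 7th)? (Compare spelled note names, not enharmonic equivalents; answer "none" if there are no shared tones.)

none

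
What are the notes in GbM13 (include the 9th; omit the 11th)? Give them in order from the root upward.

Gb – Bb – Db – F – Ab – Eb

Root Gb, quality major thirteenth:
Root: Gb
Major 3rd (3rd): Bb
Perfect 5th (5th): Db
Major 7th (7th): F
Major 9th (9th): Ab
Major 13th (13th): Eb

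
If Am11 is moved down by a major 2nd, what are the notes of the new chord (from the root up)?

A major 2nd down from A is G, so the new chord is G minor eleventh.
G — root
Bb — minor 3rd
D — perfect 5th
F — minor 7th
A — major 9th
C — perfect 11th

G, Bb, D, F, A, C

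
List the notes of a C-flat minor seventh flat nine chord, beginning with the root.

Root C-flat, quality minor seventh flat nine:
C-flat — root
E-double-flat — minor 3rd
G-flat — perfect 5th
B-double-flat — minor 7th
D-double-flat — minor 9th

C-flat  E-double-flat  G-flat  B-double-flat  D-double-flat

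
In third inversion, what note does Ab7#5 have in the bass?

Ab7#5 in root position is Ab–C–E–Gb.
Third inversion places the seventh in the bass, which is Gb.

Gb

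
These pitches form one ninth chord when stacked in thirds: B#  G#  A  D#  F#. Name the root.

Stacking in thirds gives G# – B# – D# – F# – A, so G# is the root — G# dominant seventh flat nine.

G#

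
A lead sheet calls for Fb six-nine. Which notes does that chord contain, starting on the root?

F♭  A♭  C♭  D♭  G♭

Fb six-nine is a six-nine built on F♭.
F♭ — root
A♭ — major 3rd
C♭ — perfect 5th
D♭ — major 6th
G♭ — major 9th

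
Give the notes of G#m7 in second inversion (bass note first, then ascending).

D#, F#, G#, B

In root position, G#m7 is G#–B–D#–F#.
Second inversion puts the fifth (D#) in the bass.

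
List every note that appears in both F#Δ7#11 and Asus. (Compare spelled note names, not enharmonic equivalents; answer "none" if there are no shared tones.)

none

F#Δ7#11: F# A# C# E# B#
Asus: A D E
Common to both → none.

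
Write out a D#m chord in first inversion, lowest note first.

D#m = D#–F#–A#; first inversion → third (F#) lowest.

F#, A#, D#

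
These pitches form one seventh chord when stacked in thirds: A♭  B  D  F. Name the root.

B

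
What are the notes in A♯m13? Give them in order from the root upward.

A# – C# – E# – G# – B# – D# – F##

A♯m13: minor thirteenth on A#.
- root: A#
- minor 3rd: C#
- perfect 5th: E#
- minor 7th: G#
- major 9th: B#
- perfect 11th: D#
- major 13th: F##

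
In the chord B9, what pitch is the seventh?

A

B9 is built on B; its 7th is a minor 7th above the root.
A seventh above B uses the letter A, and the minor 7th above B is A.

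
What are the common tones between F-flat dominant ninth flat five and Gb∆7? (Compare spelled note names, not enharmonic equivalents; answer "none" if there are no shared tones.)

G♭

F-flat dominant ninth flat five = F♭, A♭, C𝄫, E𝄫, G♭.
Gb∆7 = G♭, B♭, D♭, F.
Shared: G♭.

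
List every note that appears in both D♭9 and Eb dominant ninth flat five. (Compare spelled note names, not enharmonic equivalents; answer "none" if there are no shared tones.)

Db, F, Eb

D♭9: Db F Ab Cb Eb
Eb dominant ninth flat five: Eb G Bbb Db F
Common to both → Db, F, Eb.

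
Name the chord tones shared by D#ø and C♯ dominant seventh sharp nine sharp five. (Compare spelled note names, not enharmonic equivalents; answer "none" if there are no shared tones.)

C#

D#ø = D#, F#, A, C#.
C♯ dominant seventh sharp nine sharp five = C#, E#, G##, B, D##.
Shared: C#.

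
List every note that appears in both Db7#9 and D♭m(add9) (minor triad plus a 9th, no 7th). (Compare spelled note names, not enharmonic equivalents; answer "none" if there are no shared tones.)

Db7#9: Db F Ab Cb E
D♭m(add9): Db Fb Ab Eb
Common to both → Db, Ab.

Db Ab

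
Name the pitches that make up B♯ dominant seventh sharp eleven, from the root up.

B-sharp D-double-sharp F-double-sharp A-sharp E-double-sharp

Root B-sharp, quality dominant seventh sharp eleven:
- root: B-sharp
- major 3rd: D-double-sharp
- perfect 5th: F-double-sharp
- minor 7th: A-sharp
- augmented 11th: E-double-sharp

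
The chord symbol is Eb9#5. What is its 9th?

F

Eb9#5 is built on Eb; its 9th is a major 9th above the root.
A second above E uses the letter F, and the major 9th above Eb is F.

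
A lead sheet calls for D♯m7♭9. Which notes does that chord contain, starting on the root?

D♯ F♯ A♯ C♯ E

D♯m7♭9: minor seventh flat nine on D♯.
root → D♯
3rd (minor 3rd) → F♯
5th (perfect 5th) → A♯
7th (minor 7th) → C♯
9th (minor 9th) → E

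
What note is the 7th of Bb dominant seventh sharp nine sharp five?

Ab

Bb dominant seventh sharp nine sharp five is built on Bb; its 7th is a minor 7th above the root.
A seventh above B uses the letter A, and the minor 7th above Bb is Ab.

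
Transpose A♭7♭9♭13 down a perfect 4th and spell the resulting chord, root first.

Eb, G, Bb, Db, Fb, Cb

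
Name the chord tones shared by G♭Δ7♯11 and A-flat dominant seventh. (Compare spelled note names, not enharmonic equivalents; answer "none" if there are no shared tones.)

G♭Δ7♯11 = Gb, Bb, Db, F, C.
A-flat dominant seventh = Ab, C, Eb, Gb.
Shared: Gb, C.

Gb  C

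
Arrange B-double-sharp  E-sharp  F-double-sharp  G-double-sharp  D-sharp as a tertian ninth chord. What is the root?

Stacking in thirds gives E-sharp – G-double-sharp – B-double-sharp – D-sharp – F-double-sharp, so E-sharp is the root — E-sharp dominant ninth sharp five.

E-sharp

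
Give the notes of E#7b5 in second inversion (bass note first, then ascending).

B – D# – E# – G##

In root position, E#7b5 is E#–G##–B–D#.
Second inversion puts the fifth (B) in the bass.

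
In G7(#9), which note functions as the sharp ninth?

Root of G7(#9) = G. The 9th is an augmented 9th: G up an augmented 9th → A#.

A#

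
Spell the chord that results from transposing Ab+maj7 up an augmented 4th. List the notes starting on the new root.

An augmented 4th up from Ab is D, so the new chord is D augmented major seventh.
Root: D
Major 3rd (3rd): F#
Augmented 5th (5th): A#
Major 7th (7th): C#

D, F#, A#, C#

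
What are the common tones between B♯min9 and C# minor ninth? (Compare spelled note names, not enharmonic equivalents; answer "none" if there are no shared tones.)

D#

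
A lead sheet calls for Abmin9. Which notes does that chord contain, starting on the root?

Ab, Cb, Eb, Gb, Bb

Root Ab, quality minor ninth:
Ab — root
Cb — minor 3rd
Eb — perfect 5th
Gb — minor 7th
Bb — major 9th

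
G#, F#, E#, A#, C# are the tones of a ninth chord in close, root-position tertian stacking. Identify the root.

F#

Stacking in thirds gives F# – A# – C# – E# – G#, so F# is the root — F# major ninth.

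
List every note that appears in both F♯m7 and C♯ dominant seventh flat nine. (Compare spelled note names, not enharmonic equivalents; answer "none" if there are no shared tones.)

F♯m7: F# A C# E
C♯ dominant seventh flat nine: C# E# G# B D
Common to both → C#.

C#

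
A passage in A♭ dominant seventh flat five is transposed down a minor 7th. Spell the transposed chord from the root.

Bb D Fb Ab

Transposed root: Ab → Bb (minor 7th down). So we spell Bb dominant seventh flat five:
- root: Bb
- major 3rd: D
- diminished 5th: Fb
- minor 7th: Ab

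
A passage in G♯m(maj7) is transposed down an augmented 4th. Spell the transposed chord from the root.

An augmented 4th down from G# is D, so the new chord is D minor-major seventh.
D — root
F — minor 3rd
A — perfect 5th
C# — major 7th

D, F, A, C#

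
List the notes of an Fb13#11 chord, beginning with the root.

Fb, Ab, Cb, Ebb, Gb, Bb, Db

Fb13#11 is a dominant thirteenth sharp eleven built on Fb.
- root: Fb
- major 3rd: Ab
- perfect 5th: Cb
- minor 7th: Ebb
- major 9th: Gb
- augmented 11th: Bb
- major 13th: Db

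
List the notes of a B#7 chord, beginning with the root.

B♯  D𝄪  F𝄪  A♯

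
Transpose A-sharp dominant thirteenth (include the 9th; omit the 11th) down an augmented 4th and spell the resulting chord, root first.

Transposed root: A-sharp → E (augmented 4th down). So we spell E dominant thirteenth:
E — root
G-sharp — major 3rd
B — perfect 5th
D — minor 7th
F-sharp — major 9th
C-sharp — major 13th

E  G-sharp  B  D  F-sharp  C-sharp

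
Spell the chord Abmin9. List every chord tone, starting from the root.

A♭ – C♭ – E♭ – G♭ – B♭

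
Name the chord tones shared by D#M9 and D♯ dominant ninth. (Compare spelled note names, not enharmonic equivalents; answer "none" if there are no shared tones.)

D#M9: D# F## A# C## E#
D♯ dominant ninth: D# F## A# C# E#
Common to both → D#, F##, A#, E#.

D#, F##, A#, E#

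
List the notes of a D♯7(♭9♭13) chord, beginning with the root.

D♯7(♭9♭13) is a dominant seventh flat nine flat thirteen built on D#.
- root: D#
- major 3rd: F##
- perfect 5th: A#
- minor 7th: C#
- minor 9th: E
- minor 13th: B

D# F## A# C# E B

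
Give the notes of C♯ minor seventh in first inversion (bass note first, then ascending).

E – G-sharp – B – C-sharp

C♯ minor seventh = C-sharp–E–G-sharp–B; first inversion → third (E) lowest.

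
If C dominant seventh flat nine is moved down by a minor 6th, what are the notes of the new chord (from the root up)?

Transposed root: C → E (minor 6th down). So we spell E dominant seventh flat nine:
E — root
G-sharp — major 3rd
B — perfect 5th
D — minor 7th
F — minor 9th

E, G-sharp, B, D, F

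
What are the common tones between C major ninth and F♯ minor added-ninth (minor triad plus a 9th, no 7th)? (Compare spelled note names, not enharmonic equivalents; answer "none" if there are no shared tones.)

none

C major ninth: C E G B D
F♯ minor added-ninth: F-sharp A C-sharp G-sharp
Common to both → none.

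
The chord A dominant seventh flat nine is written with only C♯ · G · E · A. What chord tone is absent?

B♭

The full A dominant seventh flat nine chord is A, C♯, E, G, B♭.
Comparing with the voicing, the minor 9th (9th) — B♭ — is absent.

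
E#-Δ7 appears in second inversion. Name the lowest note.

E#-Δ7 = E♯–G♯–B♯–D𝄪. Second inversion → fifth in the bass = B♯.

B♯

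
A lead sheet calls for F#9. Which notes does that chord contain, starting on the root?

F♯ – A♯ – C♯ – E – G♯

F#9 is a dominant ninth built on F♯.
F♯ — root
A♯ — major 3rd
C♯ — perfect 5th
E — minor 7th
G♯ — major 9th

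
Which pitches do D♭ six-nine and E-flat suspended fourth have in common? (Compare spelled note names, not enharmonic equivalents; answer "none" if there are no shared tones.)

A-flat, B-flat, E-flat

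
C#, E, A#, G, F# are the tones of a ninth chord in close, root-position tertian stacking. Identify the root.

F#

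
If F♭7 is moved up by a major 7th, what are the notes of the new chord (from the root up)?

Eb, G, Bb, Db

A major 7th up from Fb is Eb, so the new chord is Eb dominant seventh.
Eb — root
G — major 3rd
Bb — perfect 5th
Db — minor 7th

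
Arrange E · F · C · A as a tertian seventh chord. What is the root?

F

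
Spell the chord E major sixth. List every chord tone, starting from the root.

E, G-sharp, B, C-sharp

Root E, quality major sixth:
Root: E
Major 3rd (3rd): G-sharp
Perfect 5th (5th): B
Major 6th (6th): C-sharp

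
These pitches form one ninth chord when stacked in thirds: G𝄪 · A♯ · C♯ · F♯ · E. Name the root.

F♯

Arranged so that each adjacent pair is a third by letter name: F♯ – A♯ – C♯ – E – G𝄪.
The bottom of that stack, F♯, is the root (this is F♯ dominant seventh sharp nine).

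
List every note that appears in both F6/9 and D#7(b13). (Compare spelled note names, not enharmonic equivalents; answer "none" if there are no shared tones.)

none

F6/9: F A C D G
D#7(b13): D♯ F𝄪 A♯ C♯ B
Common to both → none.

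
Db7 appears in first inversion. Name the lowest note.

Db7 = Db–F–Ab–Cb. First inversion → third in the bass = F.

F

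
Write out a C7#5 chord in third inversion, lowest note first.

Bb – C – E – G#

C7#5 = C–E–G#–Bb; third inversion → seventh (Bb) lowest.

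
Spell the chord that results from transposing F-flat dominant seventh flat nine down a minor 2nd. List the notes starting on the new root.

E-flat, G, B-flat, D-flat, F-flat

F-flat down a minor 2nd → E-flat. New chord: E-flat dominant seventh flat nine.
- root: E-flat
- major 3rd: G
- perfect 5th: B-flat
- minor 7th: D-flat
- minor 9th: F-flat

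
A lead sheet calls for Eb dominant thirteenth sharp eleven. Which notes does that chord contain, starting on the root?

Eb – G – Bb – Db – F – A – C

Eb dominant thirteenth sharp eleven is a dominant thirteenth sharp eleven built on Eb.
Root: Eb
Major 3rd (3rd): G
Perfect 5th (5th): Bb
Minor 7th (7th): Db
Major 9th (9th): F
Augmented 11th (11th): A
Major 13th (13th): C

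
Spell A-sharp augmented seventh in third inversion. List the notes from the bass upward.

A-sharp augmented seventh = A-sharp–C-double-sharp–E-double-sharp–G-sharp; third inversion → seventh (G-sharp) lowest.

G-sharp A-sharp C-double-sharp E-double-sharp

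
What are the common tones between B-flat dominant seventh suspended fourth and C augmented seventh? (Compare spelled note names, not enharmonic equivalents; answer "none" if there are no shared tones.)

B-flat dominant seventh suspended fourth = Bb, Eb, F, Ab.
C augmented seventh = C, E, G#, Bb.
Shared: Bb.

Bb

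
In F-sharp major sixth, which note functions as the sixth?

Root of F-sharp major sixth = F#. The 6th is a major 6th: F# up a major 6th → D#.

D#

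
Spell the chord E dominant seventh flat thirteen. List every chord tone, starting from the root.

E  G-sharp  B  D  C

E dominant seventh flat thirteen is a dominant seventh flat thirteen built on E.
E — root
G-sharp — major 3rd
B — perfect 5th
D — minor 7th
C — minor 13th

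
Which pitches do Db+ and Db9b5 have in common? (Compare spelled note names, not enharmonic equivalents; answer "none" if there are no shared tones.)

Db, F

Db+ = Db, F, A.
Db9b5 = Db, F, Abb, Cb, Eb.
Shared: Db, F.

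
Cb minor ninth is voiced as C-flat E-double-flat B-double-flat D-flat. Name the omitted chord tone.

The full Cb minor ninth chord is C-flat, E-double-flat, G-flat, B-double-flat, D-flat.
Comparing with the voicing, the perfect 5th (5th) — G-flat — is absent.

G-flat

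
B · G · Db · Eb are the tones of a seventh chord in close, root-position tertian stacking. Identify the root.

Stacking in thirds gives Eb – G – B – Db, so Eb is the root — Eb augmented seventh.

Eb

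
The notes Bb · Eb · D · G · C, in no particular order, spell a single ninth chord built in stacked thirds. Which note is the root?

C

Arranged so that each adjacent pair is a third by letter name: C – Eb – G – Bb – D.
The bottom of that stack, C, is the root (this is C minor ninth).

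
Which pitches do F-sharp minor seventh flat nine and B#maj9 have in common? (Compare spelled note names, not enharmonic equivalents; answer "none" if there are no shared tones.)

none

F-sharp minor seventh flat nine: F# A C# E G
B#maj9: B# D## F## A## C##
Common to both → none.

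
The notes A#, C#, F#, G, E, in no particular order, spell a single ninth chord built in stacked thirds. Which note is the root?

F#

Stacking in thirds gives F# – A# – C# – E – G, so F# is the root — F# dominant seventh flat nine.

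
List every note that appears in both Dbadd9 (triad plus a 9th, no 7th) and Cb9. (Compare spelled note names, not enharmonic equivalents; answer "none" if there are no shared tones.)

Db Eb

Dbadd9 = Db, F, Ab, Eb.
Cb9 = Cb, Eb, Gb, Bbb, Db.
Shared: Db, Eb.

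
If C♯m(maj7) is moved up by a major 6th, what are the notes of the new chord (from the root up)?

A major 6th up from C♯ is A♯, so the new chord is A♯ minor-major seventh.
- root: A♯
- minor 3rd: C♯
- perfect 5th: E♯
- major 7th: G𝄪

A♯, C♯, E♯, G𝄪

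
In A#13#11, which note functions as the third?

C##

A#13#11 is built on A#; its 3rd is a major 3rd above the root.
A third above A uses the letter C, and the major 3rd above A# is C##.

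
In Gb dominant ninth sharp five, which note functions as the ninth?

Gb dominant ninth sharp five is built on G-flat; its 9th is a major 9th above the root.
A second above G uses the letter A, and the major 9th above G-flat is A-flat.

A-flat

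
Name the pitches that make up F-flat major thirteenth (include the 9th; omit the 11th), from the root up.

Root Fb, quality major thirteenth:
Fb — root
Ab — major 3rd
Cb — perfect 5th
Eb — major 7th
Gb — major 9th
Db — major 13th

Fb Ab Cb Eb Gb Db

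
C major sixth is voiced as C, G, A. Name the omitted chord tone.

E

C major sixth = C, E, G, A. The voicing lacks the 3rd (major 3rd), E.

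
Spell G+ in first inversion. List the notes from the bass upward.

B, D♯, G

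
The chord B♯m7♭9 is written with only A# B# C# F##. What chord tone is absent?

The full B♯m7♭9 chord is B#, D#, F##, A#, C#.
Comparing with the voicing, the minor 3rd (3rd) — D# — is absent.

D#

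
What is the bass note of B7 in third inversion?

A

B7 = B–D#–F#–A. Third inversion → seventh in the bass = A.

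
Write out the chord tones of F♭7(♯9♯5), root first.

F♭7(♯9♯5): dominant seventh sharp nine sharp five on Fb.
- root: Fb
- major 3rd: Ab
- augmented 5th: C
- minor 7th: Ebb
- augmented 9th: G

Fb – Ab – C – Ebb – G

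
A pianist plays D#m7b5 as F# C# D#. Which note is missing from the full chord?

The full D#m7b5 chord is D#, F#, A, C#.
Comparing with the voicing, the diminished 5th (5th) — A — is absent.

A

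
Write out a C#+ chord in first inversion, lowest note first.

E# – G## – C#

In root position, C#+ is C#–E#–G##.
First inversion puts the third (E#) in the bass.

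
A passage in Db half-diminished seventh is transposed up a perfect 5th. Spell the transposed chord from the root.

Ab, Cb, Ebb, Gb

Transposed root: Db → Ab (perfect 5th up). So we spell Ab half-diminished seventh:
- root: Ab
- minor 3rd: Cb
- diminished 5th: Ebb
- minor 7th: Gb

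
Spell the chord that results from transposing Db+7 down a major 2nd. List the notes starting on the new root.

Db down a major 2nd → Cb. New chord: Cb augmented seventh.
Root: Cb
Major 3rd (3rd): Eb
Augmented 5th (5th): G
Minor 7th (7th): Bbb

Cb Eb G Bbb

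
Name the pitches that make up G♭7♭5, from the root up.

G♭  B♭  D𝄫  F♭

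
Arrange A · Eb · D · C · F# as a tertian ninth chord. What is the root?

D

Arranged so that each adjacent pair is a third by letter name: D – F# – A – C – Eb.
The bottom of that stack, D, is the root (this is D dominant seventh flat nine).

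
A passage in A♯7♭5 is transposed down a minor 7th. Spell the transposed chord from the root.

A minor 7th down from A♯ is B♯, so the new chord is B♯ dominant seventh flat five.
root → B♯
3rd (major 3rd) → D𝄪
5th (diminished 5th) → F♯
7th (minor 7th) → A♯

B♯ – D𝄪 – F♯ – A♯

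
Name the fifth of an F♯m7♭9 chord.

C#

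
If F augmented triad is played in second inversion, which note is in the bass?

C-sharp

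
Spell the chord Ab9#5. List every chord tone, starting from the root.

Ab, C, E, Gb, Bb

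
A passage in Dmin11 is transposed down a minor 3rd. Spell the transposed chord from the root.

B  D  F#  A  C#  E

Transposed root: D → B (minor 3rd down). So we spell B minor eleventh:
B — root
D — minor 3rd
F# — perfect 5th
A — minor 7th
C# — major 9th
E — perfect 11th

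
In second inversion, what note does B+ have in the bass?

B+ in root position is B–D#–F##.
Second inversion places the fifth in the bass, which is F##.

F##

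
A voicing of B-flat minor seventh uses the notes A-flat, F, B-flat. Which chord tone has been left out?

D-flat

B-flat minor seventh = B-flat, D-flat, F, A-flat. The voicing lacks the 3rd (minor 3rd), D-flat.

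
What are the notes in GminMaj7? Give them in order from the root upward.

G  Bb  D  F#

GminMaj7: minor-major seventh on G.
G — root
Bb — minor 3rd
D — perfect 5th
F# — major 7th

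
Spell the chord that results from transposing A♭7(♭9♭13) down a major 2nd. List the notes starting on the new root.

G♭  B♭  D♭  F♭  A𝄫  E𝄫

A major 2nd down from A♭ is G♭, so the new chord is G♭ dominant seventh flat nine flat thirteen.
- root: G♭
- major 3rd: B♭
- perfect 5th: D♭
- minor 7th: F♭
- minor 9th: A𝄫
- minor 13th: E𝄫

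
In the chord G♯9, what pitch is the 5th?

D#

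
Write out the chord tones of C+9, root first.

C+9: dominant ninth sharp five on C.
Root: C
Major 3rd (3rd): E
Augmented 5th (5th): G♯
Minor 7th (7th): B♭
Major 9th (9th): D

C, E, G♯, B♭, D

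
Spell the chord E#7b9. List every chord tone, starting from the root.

E♯ – G𝄪 – B♯ – D♯ – F♯

E#7b9: dominant seventh flat nine on E♯.
root → E♯
3rd (major 3rd) → G𝄪
5th (perfect 5th) → B♯
7th (minor 7th) → D♯
9th (minor 9th) → F♯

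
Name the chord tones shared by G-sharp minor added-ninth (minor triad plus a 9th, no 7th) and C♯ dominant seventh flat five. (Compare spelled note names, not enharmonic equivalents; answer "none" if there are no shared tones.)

B

G-sharp minor added-ninth = G-sharp, B, D-sharp, A-sharp.
C♯ dominant seventh flat five = C-sharp, E-sharp, G, B.
Shared: B.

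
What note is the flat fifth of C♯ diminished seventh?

C♯ diminished seventh is built on C#; its 5th is a diminished 5th above the root.
A fifth above C uses the letter G, and the diminished 5th above C# is G.

G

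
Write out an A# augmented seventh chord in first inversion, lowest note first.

C##, E##, G#, A#

In root position, A# augmented seventh is A#–C##–E##–G#.
First inversion puts the third (C##) in the bass.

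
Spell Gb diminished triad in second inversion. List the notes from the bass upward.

D-double-flat  G-flat  B-double-flat

Gb diminished triad = G-flat–B-double-flat–D-double-flat; second inversion → fifth (D-double-flat) lowest.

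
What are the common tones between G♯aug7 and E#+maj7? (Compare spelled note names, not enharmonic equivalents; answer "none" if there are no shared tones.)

G♯aug7: G# B# D## F#
E#+maj7: E# G## B## D##
Common to both → D##.

D##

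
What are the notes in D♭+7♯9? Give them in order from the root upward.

D♭+7♯9 is a dominant seventh sharp nine sharp five built on Db.
Db — root
F — major 3rd
A — augmented 5th
Cb — minor 7th
E — augmented 9th

Db F A Cb E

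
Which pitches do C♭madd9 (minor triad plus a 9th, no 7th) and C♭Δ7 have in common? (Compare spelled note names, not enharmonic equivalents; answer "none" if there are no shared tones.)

C♭madd9 = C♭, E𝄫, G♭, D♭.
C♭Δ7 = C♭, E♭, G♭, B♭.
Shared: C♭, G♭.

C♭  G♭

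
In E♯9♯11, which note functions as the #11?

Root of E♯9♯11 = E♯. The 11th is an augmented 11th: E♯ up an augmented 11th → A𝄪.

A𝄪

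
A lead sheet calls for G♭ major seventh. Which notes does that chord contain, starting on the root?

G-flat, B-flat, D-flat, F

G♭ major seventh: major seventh on G-flat.
G-flat — root
B-flat — major 3rd
D-flat — perfect 5th
F — major 7th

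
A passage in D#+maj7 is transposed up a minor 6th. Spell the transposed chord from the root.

Transposed root: D# → B (minor 6th up). So we spell B augmented major seventh:
root → B
3rd (major 3rd) → D#
5th (augmented 5th) → F##
7th (major 7th) → A#

B, D#, F##, A#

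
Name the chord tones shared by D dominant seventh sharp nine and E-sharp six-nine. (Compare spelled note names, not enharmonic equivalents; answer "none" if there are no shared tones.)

D dominant seventh sharp nine: D F-sharp A C E-sharp
E-sharp six-nine: E-sharp G-double-sharp B-sharp C-double-sharp F-double-sharp
Common to both → E-sharp.

E-sharp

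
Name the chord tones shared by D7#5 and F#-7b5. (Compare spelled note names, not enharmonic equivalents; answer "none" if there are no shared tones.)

F#, C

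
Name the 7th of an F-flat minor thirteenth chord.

Ebb

Root of F-flat minor thirteenth = Fb. The 7th is a minor 7th: Fb up a minor 7th → Ebb.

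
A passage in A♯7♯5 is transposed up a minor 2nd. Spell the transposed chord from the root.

B – D# – F## – A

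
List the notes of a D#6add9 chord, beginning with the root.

D#6add9: six-nine on D#.
- root: D#
- major 3rd: F##
- perfect 5th: A#
- major 6th: B#
- major 9th: E#

D#  F##  A#  B#  E#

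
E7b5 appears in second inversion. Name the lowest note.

B♭

E7b5 = E–G♯–B♭–D. Second inversion → fifth in the bass = B♭.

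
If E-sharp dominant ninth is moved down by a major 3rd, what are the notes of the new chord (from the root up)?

C♯ – E♯ – G♯ – B – D♯

A major 3rd down from E♯ is C♯, so the new chord is C♯ dominant ninth.
C♯ — root
E♯ — major 3rd
G♯ — perfect 5th
B — minor 7th
D♯ — major 9th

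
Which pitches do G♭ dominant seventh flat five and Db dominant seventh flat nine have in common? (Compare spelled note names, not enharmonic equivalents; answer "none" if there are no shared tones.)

none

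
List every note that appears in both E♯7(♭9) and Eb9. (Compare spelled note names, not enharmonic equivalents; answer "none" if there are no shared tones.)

none

E♯7(♭9): E# G## B# D# F#
Eb9: Eb G Bb Db F
Common to both → none.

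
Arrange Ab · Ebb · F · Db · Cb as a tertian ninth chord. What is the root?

Db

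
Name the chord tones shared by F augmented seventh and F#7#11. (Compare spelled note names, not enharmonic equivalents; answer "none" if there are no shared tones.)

F augmented seventh = F, A, C#, Eb.
F#7#11 = F#, A#, C#, E, B#.
Shared: C#.

C#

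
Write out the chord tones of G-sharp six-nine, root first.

G# – B# – D# – E# – A#

G-sharp six-nine is a six-nine built on G#.
Root: G#
Major 3rd (3rd): B#
Perfect 5th (5th): D#
Major 6th (6th): E#
Major 9th (9th): A#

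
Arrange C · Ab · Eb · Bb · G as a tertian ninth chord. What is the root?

Ab

Stacking in thirds gives Ab – C – Eb – G – Bb, so Ab is the root — Ab major ninth.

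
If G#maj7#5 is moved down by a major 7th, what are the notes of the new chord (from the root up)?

G# down a major 7th → A. New chord: A augmented major seventh.
A — root
C# — major 3rd
E# — augmented 5th
G# — major 7th

A – C# – E# – G#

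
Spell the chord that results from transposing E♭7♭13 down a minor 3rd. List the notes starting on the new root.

Transposed root: Eb → C (minor 3rd down). So we spell C dominant seventh flat thirteen:
root → C
3rd (major 3rd) → E
5th (perfect 5th) → G
7th (minor 7th) → Bb
13th (minor 13th) → Ab

C – E – G – Bb – Ab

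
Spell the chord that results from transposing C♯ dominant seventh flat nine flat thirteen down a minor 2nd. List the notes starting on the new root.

Transposed root: C-sharp → B-sharp (minor 2nd down). So we spell B-sharp dominant seventh flat nine flat thirteen:
Root: B-sharp
Major 3rd (3rd): D-double-sharp
Perfect 5th (5th): F-double-sharp
Minor 7th (7th): A-sharp
Minor 9th (9th): C-sharp
Minor 13th (13th): G-sharp

B-sharp, D-double-sharp, F-double-sharp, A-sharp, C-sharp, G-sharp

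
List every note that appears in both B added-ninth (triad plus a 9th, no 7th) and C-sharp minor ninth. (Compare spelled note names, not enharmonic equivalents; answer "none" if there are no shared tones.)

B, D-sharp, C-sharp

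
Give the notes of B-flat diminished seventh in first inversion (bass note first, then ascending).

Db, Fb, Abb, Bb

B-flat diminished seventh = Bb–Db–Fb–Abb; first inversion → third (Db) lowest.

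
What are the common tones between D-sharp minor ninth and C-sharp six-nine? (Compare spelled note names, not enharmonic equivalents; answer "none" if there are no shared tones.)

D-sharp  A-sharp  C-sharp  E-sharp

D-sharp minor ninth = D-sharp, F-sharp, A-sharp, C-sharp, E-sharp.
C-sharp six-nine = C-sharp, E-sharp, G-sharp, A-sharp, D-sharp.
Shared: D-sharp, A-sharp, C-sharp, E-sharp.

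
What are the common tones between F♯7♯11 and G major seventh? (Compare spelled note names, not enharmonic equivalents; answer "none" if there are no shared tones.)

F♯7♯11 = F#, A#, C#, E, B#.
G major seventh = G, B, D, F#.
Shared: F#.

F#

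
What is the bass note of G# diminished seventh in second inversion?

G# diminished seventh in root position is G#–B–D–F.
Second inversion places the fifth in the bass, which is D.

D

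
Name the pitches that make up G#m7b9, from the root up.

G#m7b9: minor seventh flat nine on G#.
- root: G#
- minor 3rd: B
- perfect 5th: D#
- minor 7th: F#
- minor 9th: A

G# – B – D# – F# – A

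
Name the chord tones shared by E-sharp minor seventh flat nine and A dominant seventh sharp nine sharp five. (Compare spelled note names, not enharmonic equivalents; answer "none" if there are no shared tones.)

E-sharp minor seventh flat nine = E-sharp, G-sharp, B-sharp, D-sharp, F-sharp.
A dominant seventh sharp nine sharp five = A, C-sharp, E-sharp, G, B-sharp.
Shared: E-sharp, B-sharp.

E-sharp  B-sharp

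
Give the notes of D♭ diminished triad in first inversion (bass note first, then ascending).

Fb – Abb – Db

In root position, D♭ diminished triad is Db–Fb–Abb.
First inversion puts the third (Fb) in the bass.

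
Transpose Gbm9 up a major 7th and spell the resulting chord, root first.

F – Ab – C – Eb – G

Gb up a major 7th → F. New chord: F minor ninth.
- root: F
- minor 3rd: Ab
- perfect 5th: C
- minor 7th: Eb
- major 9th: G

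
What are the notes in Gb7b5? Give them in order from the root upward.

G♭, B♭, D𝄫, F♭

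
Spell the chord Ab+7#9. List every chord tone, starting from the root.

Ab+7#9 is a dominant seventh sharp nine sharp five built on A♭.
Root: A♭
Major 3rd (3rd): C
Augmented 5th (5th): E
Minor 7th (7th): G♭
Augmented 9th (9th): B

A♭ C E G♭ B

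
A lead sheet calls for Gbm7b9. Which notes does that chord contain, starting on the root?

Gbm7b9 is a minor seventh flat nine built on Gb.
root → Gb
3rd (minor 3rd) → Bbb
5th (perfect 5th) → Db
7th (minor 7th) → Fb
9th (minor 9th) → Abb

Gb – Bbb – Db – Fb – Abb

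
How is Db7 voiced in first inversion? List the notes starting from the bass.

F Ab Cb Db

Db7 = Db–F–Ab–Cb; first inversion → third (F) lowest.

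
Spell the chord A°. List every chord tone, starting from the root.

A, C, Eb

A° is a diminished triad built on A.
A — root
C — minor 3rd
Eb — diminished 5th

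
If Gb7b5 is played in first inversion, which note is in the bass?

Bb

Gb7b5 = Gb–Bb–Dbb–Fb. First inversion → third in the bass = Bb.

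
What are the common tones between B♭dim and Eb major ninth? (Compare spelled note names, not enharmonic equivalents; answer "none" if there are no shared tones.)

B♭

B♭dim: B♭ D♭ F♭
Eb major ninth: E♭ G B♭ D F
Common to both → B♭.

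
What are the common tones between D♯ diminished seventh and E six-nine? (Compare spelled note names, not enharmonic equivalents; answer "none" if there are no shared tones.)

D♯ diminished seventh = D-sharp, F-sharp, A, C.
E six-nine = E, G-sharp, B, C-sharp, F-sharp.
Shared: F-sharp.

F-sharp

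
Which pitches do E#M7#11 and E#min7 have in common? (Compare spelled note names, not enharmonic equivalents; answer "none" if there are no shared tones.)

E#M7#11 = E#, G##, B#, D##, A##.
E#min7 = E#, G#, B#, D#.
Shared: E#, B#.

E#, B#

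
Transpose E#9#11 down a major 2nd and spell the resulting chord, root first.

D# F## A# C# E# G##

Transposed root: E# → D# (major 2nd down). So we spell D# dominant ninth sharp eleven:
Root: D#
Major 3rd (3rd): F##
Perfect 5th (5th): A#
Minor 7th (7th): C#
Major 9th (9th): E#
Augmented 11th (11th): G##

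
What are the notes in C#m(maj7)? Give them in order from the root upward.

Root C#, quality minor-major seventh:
- root: C#
- minor 3rd: E
- perfect 5th: G#
- major 7th: B#

C# E G# B#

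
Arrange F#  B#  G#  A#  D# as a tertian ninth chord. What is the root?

G#

Arranged so that each adjacent pair is a third by letter name: G# – B# – D# – F# – A#.
The bottom of that stack, G#, is the root (this is G# dominant ninth).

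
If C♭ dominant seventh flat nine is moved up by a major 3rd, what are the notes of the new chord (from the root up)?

C-flat up a major 3rd → E-flat. New chord: E-flat dominant seventh flat nine.
E-flat — root
G — major 3rd
B-flat — perfect 5th
D-flat — minor 7th
F-flat — minor 9th

E-flat G B-flat D-flat F-flat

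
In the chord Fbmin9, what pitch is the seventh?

Root of Fbmin9 = Fb. The 7th is a minor 7th: Fb up a minor 7th → Ebb.

Ebb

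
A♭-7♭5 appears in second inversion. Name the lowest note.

Ebb

A♭-7♭5 in root position is Ab–Cb–Ebb–Gb.
Second inversion places the fifth in the bass, which is Ebb.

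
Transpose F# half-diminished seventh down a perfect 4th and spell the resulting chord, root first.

C#  E  G  B

A perfect 4th down from F# is C#, so the new chord is C# half-diminished seventh.
root → C#
3rd (minor 3rd) → E
5th (diminished 5th) → G
7th (minor 7th) → B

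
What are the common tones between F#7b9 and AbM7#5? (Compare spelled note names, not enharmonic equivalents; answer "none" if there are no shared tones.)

E – G

F#7b9: F# A# C# E G
AbM7#5: Ab C E G
Common to both → E, G.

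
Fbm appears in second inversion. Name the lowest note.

Fbm in root position is Fb–Abb–Cb.
Second inversion places the fifth in the bass, which is Cb.

Cb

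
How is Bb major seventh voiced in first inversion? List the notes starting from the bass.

D, F, A, B-flat

Bb major seventh = B-flat–D–F–A; first inversion → third (D) lowest.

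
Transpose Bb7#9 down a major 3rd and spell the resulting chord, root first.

G♭  B♭  D♭  F♭  A

A major 3rd down from B♭ is G♭, so the new chord is G♭ dominant seventh sharp nine.
root → G♭
3rd (major 3rd) → B♭
5th (perfect 5th) → D♭
7th (minor 7th) → F♭
9th (augmented 9th) → A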